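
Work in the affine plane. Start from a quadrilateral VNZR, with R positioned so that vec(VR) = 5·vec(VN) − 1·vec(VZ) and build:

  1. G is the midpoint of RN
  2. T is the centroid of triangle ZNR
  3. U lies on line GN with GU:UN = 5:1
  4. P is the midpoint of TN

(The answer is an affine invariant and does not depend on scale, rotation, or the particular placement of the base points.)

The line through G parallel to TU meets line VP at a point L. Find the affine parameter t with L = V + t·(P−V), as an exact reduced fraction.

t = 14/3

Choose coordinates V = (0, 0), N = (1, 0), Z = (0, 1), R = (5, -1).
1. G is the midpoint of RN ⇒ G = (3, -1/2)
2. T is the centroid of triangle ZNR ⇒ T = (2, 0)
3. U lies on line GN with GU:UN = 5:1 ⇒ U = (4/3, -1/12)
4. P is the midpoint of TN ⇒ P = (3/2, 0)
through G parallel to TU: direction (-2/3, -1/12); meets VP at L = (7, 0)
L = V + t·(P−V) with t = 14/3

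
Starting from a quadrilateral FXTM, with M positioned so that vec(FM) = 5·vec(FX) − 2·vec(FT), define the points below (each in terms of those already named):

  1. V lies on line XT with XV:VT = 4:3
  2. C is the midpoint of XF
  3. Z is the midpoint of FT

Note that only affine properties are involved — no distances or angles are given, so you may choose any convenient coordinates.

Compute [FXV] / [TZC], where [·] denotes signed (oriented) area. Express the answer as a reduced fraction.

[FXV]:[TZC] = 16/7

Set F = (0, 0), X = (1, 0), T = (0, 1), M = (5, -2); any affine frame gives the same invariant.
1. V lies on line XT with XV:VT = 4:3 ⇒ V = (3/7, 4/7)
2. C is the midpoint of XF ⇒ C = (1/2, 0)
3. Z is the midpoint of FT ⇒ Z = (0, 1/2)
2·[FXV] = 4/7, 2·[TZC] = 1/4
[FXV]:[TZC] = 4/7:1/4 = 16/7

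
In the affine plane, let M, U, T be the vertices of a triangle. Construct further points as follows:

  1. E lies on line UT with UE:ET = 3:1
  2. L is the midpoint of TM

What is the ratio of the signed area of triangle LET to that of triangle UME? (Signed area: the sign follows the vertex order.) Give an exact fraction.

Work in coordinates with M = (0, 0), U = (1, 0), T = (0, 1).
1. E lies on line UT with UE:ET = 3:1 ⇒ E = (1/4, 3/4)
2. L is the midpoint of TM ⇒ L = (0, 1/2)
2·[LET] = 1/8, 2·[UME] = -3/4
[LET]:[UME] = 1/8:-3/4 = -1/6

[LET]:[UME] = -1/6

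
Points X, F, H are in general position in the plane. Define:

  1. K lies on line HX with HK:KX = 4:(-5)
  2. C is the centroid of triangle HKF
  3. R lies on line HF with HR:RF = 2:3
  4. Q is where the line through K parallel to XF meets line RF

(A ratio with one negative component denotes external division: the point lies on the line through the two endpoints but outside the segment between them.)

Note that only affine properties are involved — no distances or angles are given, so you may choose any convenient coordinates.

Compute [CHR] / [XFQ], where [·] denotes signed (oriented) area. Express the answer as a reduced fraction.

Choose coordinates X = (0, 0), F = (1, 0), H = (0, 1).
1. K lies on line HX with HK:KX = 4:(-5) ⇒ K = (0, 5)
2. C is the centroid of triangle HKF ⇒ C = (1/3, 2)
3. R lies on line HF with HR:RF = 2:3 ⇒ R = (2/5, 3/5)
4. Q is where the line through K parallel to XF meets line RF ⇒ Q = (-4, 5)
2·[CHR] = 8/15, 2·[XFQ] = 5
[CHR]:[XFQ] = 8/15:5 = 8/75

[CHR]:[XFQ] = 8/75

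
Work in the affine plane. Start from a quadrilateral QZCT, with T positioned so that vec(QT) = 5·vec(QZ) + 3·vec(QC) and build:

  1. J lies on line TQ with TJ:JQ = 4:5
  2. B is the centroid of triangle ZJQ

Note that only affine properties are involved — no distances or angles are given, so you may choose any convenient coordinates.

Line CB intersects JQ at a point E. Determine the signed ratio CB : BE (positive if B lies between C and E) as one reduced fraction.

Assign Q = (0, 0), Z = (1, 0), C = (0, 1), T = (5, 3) — the answer is frame-independent, so this choice is without loss of generality.
1. J lies on line TQ with TJ:JQ = 4:5 ⇒ J = (25/9, 5/3)
2. B is the centroid of triangle ZJQ ⇒ B = (34/27, 5/9)
line CB meets JQ at E = (85/81, 17/27)
B = C + t·(E−C) with t = 6/5, so CB:BE = 6/5:-1/5

CB:BE = -6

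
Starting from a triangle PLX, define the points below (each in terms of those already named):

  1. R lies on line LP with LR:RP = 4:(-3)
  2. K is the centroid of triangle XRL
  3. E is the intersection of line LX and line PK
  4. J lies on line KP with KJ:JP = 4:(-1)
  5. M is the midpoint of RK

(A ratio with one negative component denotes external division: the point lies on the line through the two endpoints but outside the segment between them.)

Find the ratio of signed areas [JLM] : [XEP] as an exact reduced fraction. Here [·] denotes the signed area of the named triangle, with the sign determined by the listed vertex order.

Choose coordinates P = (0, 0), L = (1, 0), X = (0, 1).
1. R lies on line LP with LR:RP = 4:(-3) ⇒ R = (-3, 0)
2. K is the centroid of triangle XRL ⇒ K = (-2/3, 1/3)
3. E is the intersection of line LX and line PK ⇒ E = (2, -1)
4. J lies on line KP with KJ:JP = 4:(-1) ⇒ J = (2/9, -1/9)
5. M is the midpoint of RK ⇒ M = (-11/6, 1/6)
2·[JLM] = 4/9, 2·[XEP] = -2
[JLM]:[XEP] = 4/9:-2 = -2/9

[JLM]:[XEP] = -2/9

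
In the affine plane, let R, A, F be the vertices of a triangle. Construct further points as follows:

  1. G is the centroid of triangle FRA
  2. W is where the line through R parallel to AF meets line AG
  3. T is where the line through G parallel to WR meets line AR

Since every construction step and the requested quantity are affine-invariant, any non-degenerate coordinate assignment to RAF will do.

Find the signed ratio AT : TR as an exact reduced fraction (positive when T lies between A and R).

Set R = (0, 0), A = (1, 0), F = (0, 1); any affine frame gives the same invariant.
1. G is the centroid of triangle FRA ⇒ G = (1/3, 1/3)
2. W is where the line through R parallel to AF meets line AG ⇒ W = (-1, 1)
3. T is where the line through G parallel to WR meets line AR ⇒ T = (2/3, 0)
T = A + t·(R−A) with t = 1/3, so AT:TR = t:(1−t) = 1/3:2/3

AT:TR = 1/2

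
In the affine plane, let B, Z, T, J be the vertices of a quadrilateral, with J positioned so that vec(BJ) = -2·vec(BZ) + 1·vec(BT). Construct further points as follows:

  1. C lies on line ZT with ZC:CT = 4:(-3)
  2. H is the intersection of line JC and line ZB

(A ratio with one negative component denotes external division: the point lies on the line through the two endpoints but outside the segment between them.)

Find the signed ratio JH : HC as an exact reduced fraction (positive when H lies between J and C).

Assign B = (0, 0), Z = (1, 0), T = (0, 1), J = (-2, 1) — the answer is frame-independent, so this choice is without loss of generality.
1. C lies on line ZT with ZC:CT = 4:(-3) ⇒ C = (-3, 4)
2. H is the intersection of line JC and line ZB ⇒ H = (-5/3, 0)
H = J + t·(C−J) with t = -1/3, so JH:HC = t:(1−t) = -1/3:4/3

JH:HC = -1/4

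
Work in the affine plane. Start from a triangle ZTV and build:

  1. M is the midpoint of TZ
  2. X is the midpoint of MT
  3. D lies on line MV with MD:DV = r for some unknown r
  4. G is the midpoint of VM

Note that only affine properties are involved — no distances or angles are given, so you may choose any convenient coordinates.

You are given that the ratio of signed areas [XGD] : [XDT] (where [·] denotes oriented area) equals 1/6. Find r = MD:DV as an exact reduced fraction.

r = 3/2

Set Z = (0, 0), T = (1, 0), V = (0, 1); any affine frame gives the same invariant.
1. M is the midpoint of TZ ⇒ M = (1/2, 0)
2. X is the midpoint of MT ⇒ X = (3/4, 0)
3. With MD:DV = r, write λ = r/(r+1) so D = M + λ·(V−M); D is affine-linear in λ
4. G is the midpoint of VM ⇒ G = (1/4, 1/2)
Every point depending on D is an affine combination of D and λ-independent points, so each such coordinate is linear in λ; the λ² term in each signed area is a multiple of (V−M)×(V−M) = 0, so 2·[XGD] and 2·[XDT] are each linear in λ. Evaluating at λ=0 and λ=1:
  2·[XGD] = -1/4·λ + 1/8,   2·[XDT] = -1/4·λ
So [XGD]:[XDT] = (-1/4·λ + 1/8) / (-1/4·λ). Setting this equal to 1/6:
  -1/4·λ + 1/8 = 1/6·(-1/4·λ)  ⇒  λ = 3/5
Then r = λ/(1−λ) = (3/5)/(2/5) = 3/2. Check: with r = 3/2, D = (1/5, 3/5) and [XGD]:[XDT] = 1/6 as required.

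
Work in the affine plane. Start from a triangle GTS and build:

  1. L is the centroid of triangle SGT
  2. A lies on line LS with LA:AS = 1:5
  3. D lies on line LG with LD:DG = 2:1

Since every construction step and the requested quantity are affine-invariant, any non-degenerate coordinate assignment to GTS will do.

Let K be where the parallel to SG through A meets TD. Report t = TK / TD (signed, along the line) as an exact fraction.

t = 13/16

Set G = (0, 0), T = (1, 0), S = (0, 1); any affine frame gives the same invariant.
1. L is the centroid of triangle SGT ⇒ L = (1/3, 1/3)
2. A lies on line LS with LA:AS = 1:5 ⇒ A = (5/18, 4/9)
3. D lies on line LG with LD:DG = 2:1 ⇒ D = (1/9, 1/9)
through A parallel to SG: direction (0, -1); meets TD at K = (5/18, 13/144)
K = T + t·(D−T) with t = 13/16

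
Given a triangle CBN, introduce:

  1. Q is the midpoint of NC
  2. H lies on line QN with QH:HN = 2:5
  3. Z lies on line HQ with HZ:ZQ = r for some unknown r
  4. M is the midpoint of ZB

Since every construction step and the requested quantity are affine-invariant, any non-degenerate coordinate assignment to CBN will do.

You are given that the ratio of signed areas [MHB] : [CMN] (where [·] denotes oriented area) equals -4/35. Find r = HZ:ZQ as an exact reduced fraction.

Set C = (0, 0), B = (1, 0), N = (0, 1); any affine frame gives the same invariant.
1. Q is the midpoint of NC ⇒ Q = (0, 1/2)
2. H lies on line QN with QH:HN = 2:5 ⇒ H = (0, 9/14)
3. With HZ:ZQ = r, write λ = r/(r+1) so Z = H + λ·(Q−H); Z is affine-linear in λ
4. M is the midpoint of ZB ⇒ M is an affine combination of earlier points and hence also affine-linear in λ
Every point depending on Z is an affine combination of Z and λ-independent points, so each such coordinate is linear in λ; the λ² term in each signed area is a multiple of (Q−H)×(Q−H) = 0, so 2·[MHB] and 2·[CMN] are each linear in λ. Evaluating at λ=0 and λ=1:
  2·[MHB] = -1/14·λ,   2·[CMN] = 1/2
So [MHB]:[CMN] = (-1/14·λ) / (1/2). Setting this equal to -4/35:
  -1/14·λ = -4/35·(1/2)  ⇒  λ = 4/5
Then r = λ/(1−λ) = (4/5)/(1/5) = 4. Check: with r = 4, Z = (0, 37/70) and [MHB]:[CMN] = -4/35 as required.

r = 4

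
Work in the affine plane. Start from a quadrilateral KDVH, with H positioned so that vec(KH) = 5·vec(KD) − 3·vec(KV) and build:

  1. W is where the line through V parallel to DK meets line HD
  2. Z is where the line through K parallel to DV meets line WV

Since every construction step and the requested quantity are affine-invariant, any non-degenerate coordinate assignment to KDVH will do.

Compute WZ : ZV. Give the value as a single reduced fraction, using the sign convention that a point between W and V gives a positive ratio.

Choose coordinates K = (0, 0), D = (1, 0), V = (0, 1), H = (5, -3).
1. W is where the line through V parallel to DK meets line HD ⇒ W = (-1/3, 1)
2. Z is where the line through K parallel to DV meets line WV ⇒ Z = (-1, 1)
Z = W + t·(V−W) with t = -2, so WZ:ZV = t:(1−t) = -2:3

WZ:ZV = -2/3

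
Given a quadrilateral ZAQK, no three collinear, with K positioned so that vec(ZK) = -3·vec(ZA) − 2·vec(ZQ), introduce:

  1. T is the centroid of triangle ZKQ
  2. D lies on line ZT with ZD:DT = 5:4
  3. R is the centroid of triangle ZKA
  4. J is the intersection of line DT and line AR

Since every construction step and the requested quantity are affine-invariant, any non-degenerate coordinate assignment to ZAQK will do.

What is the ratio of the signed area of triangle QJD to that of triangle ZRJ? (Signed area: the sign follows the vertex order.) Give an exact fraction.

[QJD]:[ZRJ] = -59/24

Assign Z = (0, 0), A = (1, 0), Q = (0, 1), K = (-3, -2) — the answer is frame-independent, so this choice is without loss of generality.
1. T is the centroid of triangle ZKQ ⇒ T = (-1, -1/3)
2. D lies on line ZT with ZD:DT = 5:4 ⇒ D = (-5/9, -5/27)
3. R is the centroid of triangle ZKA ⇒ R = (-2/3, -2/3)
4. J is the intersection of line DT and line AR ⇒ J = (6, 2)
2·[QJD] = -59/9, 2·[ZRJ] = 8/3
[QJD]:[ZRJ] = -59/9:8/3 = -59/24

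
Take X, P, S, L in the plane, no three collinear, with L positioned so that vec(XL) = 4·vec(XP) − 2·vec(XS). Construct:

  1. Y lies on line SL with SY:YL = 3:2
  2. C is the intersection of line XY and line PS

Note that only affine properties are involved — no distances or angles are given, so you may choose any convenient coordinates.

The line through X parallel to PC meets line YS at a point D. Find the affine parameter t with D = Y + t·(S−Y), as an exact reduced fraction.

Work in coordinates with X = (0, 0), P = (1, 0), S = (0, 1), L = (4, -2).
1. Y lies on line SL with SY:YL = 3:2 ⇒ Y = (12/5, -4/5)
2. C is the intersection of line XY and line PS ⇒ C = (3/2, -1/2)
through X parallel to PC: direction (1/2, -1/2); meets YS at D = (-4, 4)
D = Y + t·(S−Y) with t = 8/3

t = 8/3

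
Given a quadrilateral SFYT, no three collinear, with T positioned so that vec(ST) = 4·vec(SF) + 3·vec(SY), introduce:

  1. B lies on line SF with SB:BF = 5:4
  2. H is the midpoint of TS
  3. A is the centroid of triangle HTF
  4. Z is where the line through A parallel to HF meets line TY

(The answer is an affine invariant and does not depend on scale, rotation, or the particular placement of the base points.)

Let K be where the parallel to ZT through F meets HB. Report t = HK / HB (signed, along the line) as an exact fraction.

Assign S = (0, 0), F = (1, 0), Y = (0, 1), T = (4, 3) — the answer is frame-independent, so this choice is without loss of generality.
1. B lies on line SF with SB:BF = 5:4 ⇒ B = (5/9, 0)
2. H is the midpoint of TS ⇒ H = (2, 3/2)
3. A is the centroid of triangle HTF ⇒ A = (7/3, 3/2)
4. Z is where the line through A parallel to HF meets line TY ⇒ Z = (3, 5/2)
through F parallel to ZT: direction (1, 1/2); meets HB at K = (1/7, -3/7)
K = H + t·(B−H) with t = 9/7

t = 9/7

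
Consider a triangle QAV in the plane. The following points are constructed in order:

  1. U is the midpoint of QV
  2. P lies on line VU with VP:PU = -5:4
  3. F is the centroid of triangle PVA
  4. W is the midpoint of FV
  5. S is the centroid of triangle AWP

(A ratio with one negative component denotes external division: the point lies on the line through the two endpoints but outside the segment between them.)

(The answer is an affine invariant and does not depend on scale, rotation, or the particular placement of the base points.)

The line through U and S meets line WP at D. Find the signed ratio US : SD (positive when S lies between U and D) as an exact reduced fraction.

Assign Q = (0, 0), A = (1, 0), V = (0, 1) — the answer is frame-independent, so this choice is without loss of generality.
1. U is the midpoint of QV ⇒ U = (0, 1/2)
2. P lies on line VU with VP:PU = -5:4 ⇒ P = (0, -3/2)
3. F is the centroid of triangle PVA ⇒ F = (1/3, -1/6)
4. W is the midpoint of FV ⇒ W = (1/6, 5/12)
5. S is the centroid of triangle AWP ⇒ S = (7/18, -13/36)
line US meets WP at D = (7/48, 17/96)
S = U + t·(D−U) with t = 8/3, so US:SD = 8/3:-5/3

US:SD = -8/5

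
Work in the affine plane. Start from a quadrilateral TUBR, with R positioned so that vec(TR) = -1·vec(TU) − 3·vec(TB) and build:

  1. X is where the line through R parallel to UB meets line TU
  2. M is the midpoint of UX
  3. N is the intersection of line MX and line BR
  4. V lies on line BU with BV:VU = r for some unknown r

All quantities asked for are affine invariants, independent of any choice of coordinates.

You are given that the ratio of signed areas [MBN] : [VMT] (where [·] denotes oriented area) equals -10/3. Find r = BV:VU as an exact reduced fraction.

r = 3

Work in coordinates with T = (0, 0), U = (1, 0), B = (0, 1), R = (-1, -3).
1. X is where the line through R parallel to UB meets line TU ⇒ X = (-4, 0)
2. M is the midpoint of UX ⇒ M = (-3/2, 0)
3. N is the intersection of line MX and line BR ⇒ N = (-1/4, 0)
4. With BV:VU = r, write λ = r/(r+1) so V = B + λ·(U−B); V is affine-linear in λ
Every point depending on V is an affine combination of V and λ-independent points, so each such coordinate is linear in λ; the λ² term in each signed area is a multiple of (U−B)×(U−B) = 0, so 2·[MBN] and 2·[VMT] are each linear in λ. Evaluating at λ=0 and λ=1:
  2·[MBN] = -5/4,   2·[VMT] = -3/2·λ + 3/2
So [MBN]:[VMT] = (-5/4) / (-3/2·λ + 3/2). Setting this equal to -10/3:
  -5/4 = -10/3·(-3/2·λ + 3/2)  ⇒  λ = 3/4
Then r = λ/(1−λ) = (3/4)/(1/4) = 3. Check: with r = 3, V = (3/4, 1/4) and [MBN]:[VMT] = -10/3 as required.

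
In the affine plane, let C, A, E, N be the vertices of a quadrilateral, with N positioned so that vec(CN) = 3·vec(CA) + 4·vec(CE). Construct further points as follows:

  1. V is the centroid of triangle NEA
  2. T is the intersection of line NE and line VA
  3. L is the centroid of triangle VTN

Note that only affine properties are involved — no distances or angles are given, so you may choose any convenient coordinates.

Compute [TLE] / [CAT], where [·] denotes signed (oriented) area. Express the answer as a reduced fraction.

[TLE]:[CAT] = -2/15

Set C = (0, 0), A = (1, 0), E = (0, 1), N = (3, 4); any affine frame gives the same invariant.
1. V is the centroid of triangle NEA ⇒ V = (4/3, 5/3)
2. T is the intersection of line NE and line VA ⇒ T = (3/2, 5/2)
3. L is the centroid of triangle VTN ⇒ L = (35/18, 49/18)
2·[TLE] = -1/3, 2·[CAT] = 5/2
[TLE]:[CAT] = -1/3:5/2 = -2/15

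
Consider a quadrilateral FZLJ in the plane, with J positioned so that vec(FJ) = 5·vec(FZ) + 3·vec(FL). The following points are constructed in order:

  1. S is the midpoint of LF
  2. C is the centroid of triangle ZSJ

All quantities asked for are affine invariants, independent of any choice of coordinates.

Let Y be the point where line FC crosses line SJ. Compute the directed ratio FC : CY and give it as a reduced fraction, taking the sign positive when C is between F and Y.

Choose coordinates F = (0, 0), Z = (1, 0), L = (0, 1), J = (5, 3).
1. S is the midpoint of LF ⇒ S = (0, 1/2)
2. C is the centroid of triangle ZSJ ⇒ C = (2, 7/6)
line FC meets SJ at Y = (6, 7/2)
C = F + t·(Y−F) with t = 1/3, so FC:CY = 1/3:2/3

FC:CY = 1/2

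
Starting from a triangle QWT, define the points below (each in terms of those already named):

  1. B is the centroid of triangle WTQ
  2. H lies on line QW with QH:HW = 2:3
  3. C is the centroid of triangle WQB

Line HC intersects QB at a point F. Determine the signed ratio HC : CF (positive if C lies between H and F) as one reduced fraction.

Choose coordinates Q = (0, 0), W = (1, 0), T = (0, 1).
1. B is the centroid of triangle WTQ ⇒ B = (1/3, 1/3)
2. H lies on line QW with QH:HW = 2:3 ⇒ H = (2/5, 0)
3. C is the centroid of triangle WQB ⇒ C = (4/9, 1/9)
line HC meets QB at F = (2/3, 2/3)
C = H + t·(F−H) with t = 1/6, so HC:CF = 1/6:5/6

HC:CF = 1/5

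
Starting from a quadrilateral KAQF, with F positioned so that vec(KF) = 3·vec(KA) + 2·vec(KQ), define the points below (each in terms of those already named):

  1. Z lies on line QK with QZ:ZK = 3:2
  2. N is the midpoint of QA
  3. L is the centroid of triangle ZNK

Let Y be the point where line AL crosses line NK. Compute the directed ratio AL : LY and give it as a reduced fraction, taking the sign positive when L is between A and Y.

Choose coordinates K = (0, 0), A = (1, 0), Q = (0, 1), F = (3, 2).
1. Z lies on line QK with QZ:ZK = 3:2 ⇒ Z = (0, 2/5)
2. N is the midpoint of QA ⇒ N = (1/2, 1/2)
3. L is the centroid of triangle ZNK ⇒ L = (1/6, 3/10)
line AL meets NK at Y = (9/34, 9/34)
L = A + t·(Y−A) with t = 17/15, so AL:LY = 17/15:-2/15

AL:LY = -17/2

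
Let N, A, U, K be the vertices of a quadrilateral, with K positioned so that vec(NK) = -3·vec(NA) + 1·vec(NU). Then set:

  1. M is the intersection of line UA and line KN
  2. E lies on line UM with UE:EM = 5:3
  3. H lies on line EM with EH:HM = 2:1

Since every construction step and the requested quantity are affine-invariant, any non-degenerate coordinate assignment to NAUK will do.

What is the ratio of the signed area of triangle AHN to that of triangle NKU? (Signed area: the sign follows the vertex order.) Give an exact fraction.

Choose coordinates N = (0, 0), A = (1, 0), U = (0, 1), K = (-3, 1).
1. M is the intersection of line UA and line KN ⇒ M = (3/2, -1/2)
2. E lies on line UM with UE:EM = 5:3 ⇒ E = (15/16, 1/16)
3. H lies on line EM with EH:HM = 2:1 ⇒ H = (21/16, -5/16)
2·[AHN] = -5/16, 2·[NKU] = -3
[AHN]:[NKU] = -5/16:-3 = 5/48

[AHN]:[NKU] = 5/48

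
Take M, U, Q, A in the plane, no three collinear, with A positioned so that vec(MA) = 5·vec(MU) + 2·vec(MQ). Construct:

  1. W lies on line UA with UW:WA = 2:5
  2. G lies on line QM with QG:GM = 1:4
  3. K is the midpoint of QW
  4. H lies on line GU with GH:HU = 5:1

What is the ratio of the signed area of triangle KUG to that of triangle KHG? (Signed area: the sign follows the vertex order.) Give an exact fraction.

Assign M = (0, 0), U = (1, 0), Q = (0, 1), A = (5, 2) — the answer is frame-independent, so this choice is without loss of generality.
1. W lies on line UA with UW:WA = 2:5 ⇒ W = (15/7, 4/7)
2. G lies on line QM with QG:GM = 1:4 ⇒ G = (0, 4/5)
3. K is the midpoint of QW ⇒ K = (15/14, 11/14)
4. H lies on line GU with GH:HU = 5:1 ⇒ H = (5/6, 2/15)
2·[KUG] = -59/70, 2·[KHG] = -59/84
[KUG]:[KHG] = -59/70:-59/84 = 6/5

[KUG]:[KHG] = 6/5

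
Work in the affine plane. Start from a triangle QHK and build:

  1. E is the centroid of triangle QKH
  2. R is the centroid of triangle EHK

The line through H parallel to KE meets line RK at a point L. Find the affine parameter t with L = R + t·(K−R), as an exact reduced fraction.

t = -2

Choose coordinates Q = (0, 0), H = (1, 0), K = (0, 1).
1. E is the centroid of triangle QKH ⇒ E = (1/3, 1/3)
2. R is the centroid of triangle EHK ⇒ R = (4/9, 4/9)
through H parallel to KE: direction (1/3, -2/3); meets RK at L = (4/3, -2/3)
L = R + t·(K−R) with t = -2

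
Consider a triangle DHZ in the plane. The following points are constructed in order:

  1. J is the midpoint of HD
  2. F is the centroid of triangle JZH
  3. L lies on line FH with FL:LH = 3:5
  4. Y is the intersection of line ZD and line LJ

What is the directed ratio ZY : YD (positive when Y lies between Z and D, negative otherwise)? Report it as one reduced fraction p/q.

ZY:YD = -14/5

Set D = (0, 0), H = (1, 0), Z = (0, 1); any affine frame gives the same invariant.
1. J is the midpoint of HD ⇒ J = (1/2, 0)
2. F is the centroid of triangle JZH ⇒ F = (1/2, 1/3)
3. L lies on line FH with FL:LH = 3:5 ⇒ L = (11/16, 5/24)
4. Y is the intersection of line ZD and line LJ ⇒ Y = (0, -5/9)
Y = Z + t·(D−Z) with t = 14/9, so ZY:YD = t:(1−t) = 14/9:-5/9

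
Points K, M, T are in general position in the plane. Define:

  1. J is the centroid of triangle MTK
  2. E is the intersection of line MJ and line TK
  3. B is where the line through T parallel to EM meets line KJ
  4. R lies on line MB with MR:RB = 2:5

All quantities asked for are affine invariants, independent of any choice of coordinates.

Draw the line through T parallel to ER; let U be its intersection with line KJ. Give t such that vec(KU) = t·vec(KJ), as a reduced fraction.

Work in coordinates with K = (0, 0), M = (1, 0), T = (0, 1).
1. J is the centroid of triangle MTK ⇒ J = (1/3, 1/3)
2. E is the intersection of line MJ and line TK ⇒ E = (0, 1/2)
3. B is where the line through T parallel to EM meets line KJ ⇒ B = (2/3, 2/3)
4. R lies on line MB with MR:RB = 2:5 ⇒ R = (19/21, 4/21)
through T parallel to ER: direction (19/21, -13/42); meets KJ at U = (38/51, 38/51)
U = K + t·(J−K) with t = 38/17

t = 38/17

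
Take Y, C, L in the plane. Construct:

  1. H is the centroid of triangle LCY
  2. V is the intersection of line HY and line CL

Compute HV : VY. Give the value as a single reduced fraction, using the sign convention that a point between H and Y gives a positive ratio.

HV:VY = -1/3

Assign Y = (0, 0), C = (1, 0), L = (0, 1) — the answer is frame-independent, so this choice is without loss of generality.
1. H is the centroid of triangle LCY ⇒ H = (1/3, 1/3)
2. V is the intersection of line HY and line CL ⇒ V = (1/2, 1/2)
V = H + t·(Y−H) with t = -1/2, so HV:VY = t:(1−t) = -1/2:3/2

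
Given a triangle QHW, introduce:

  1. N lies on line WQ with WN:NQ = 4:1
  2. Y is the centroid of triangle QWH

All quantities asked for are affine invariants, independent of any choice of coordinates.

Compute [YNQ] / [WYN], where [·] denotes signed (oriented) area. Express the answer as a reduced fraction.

[YNQ]:[WYN] = -1/4

Set Q = (0, 0), H = (1, 0), W = (0, 1); any affine frame gives the same invariant.
1. N lies on line WQ with WN:NQ = 4:1 ⇒ N = (0, 1/5)
2. Y is the centroid of triangle QWH ⇒ Y = (1/3, 1/3)
2·[YNQ] = 1/15, 2·[WYN] = -4/15
[YNQ]:[WYN] = 1/15:-4/15 = -1/4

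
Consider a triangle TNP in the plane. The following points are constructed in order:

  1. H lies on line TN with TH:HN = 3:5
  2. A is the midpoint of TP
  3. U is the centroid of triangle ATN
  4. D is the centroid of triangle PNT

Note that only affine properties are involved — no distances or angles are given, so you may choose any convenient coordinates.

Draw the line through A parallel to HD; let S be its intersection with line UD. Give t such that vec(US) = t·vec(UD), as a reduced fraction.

Choose coordinates T = (0, 0), N = (1, 0), P = (0, 1).
1. H lies on line TN with TH:HN = 3:5 ⇒ H = (3/8, 0)
2. A is the midpoint of TP ⇒ A = (0, 1/2)
3. U is the centroid of triangle ATN ⇒ U = (1/3, 1/6)
4. D is the centroid of triangle PNT ⇒ D = (1/3, 1/3)
through A parallel to HD: direction (-1/24, 1/3); meets UD at S = (1/3, -13/6)
S = U + t·(D−U) with t = -14

t = -14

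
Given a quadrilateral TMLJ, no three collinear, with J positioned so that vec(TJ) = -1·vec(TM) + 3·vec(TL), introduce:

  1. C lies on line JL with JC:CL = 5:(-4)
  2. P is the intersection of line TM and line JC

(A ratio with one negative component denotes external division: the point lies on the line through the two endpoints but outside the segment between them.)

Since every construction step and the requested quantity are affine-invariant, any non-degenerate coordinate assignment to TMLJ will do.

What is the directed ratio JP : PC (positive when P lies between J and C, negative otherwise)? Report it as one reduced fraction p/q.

JP:PC = 3/7

Assign T = (0, 0), M = (1, 0), L = (0, 1), J = (-1, 3) — the answer is frame-independent, so this choice is without loss of generality.
1. C lies on line JL with JC:CL = 5:(-4) ⇒ C = (4, -7)
2. P is the intersection of line TM and line JC ⇒ P = (1/2, 0)
P = J + t·(C−J) with t = 3/10, so JP:PC = t:(1−t) = 3/10:7/10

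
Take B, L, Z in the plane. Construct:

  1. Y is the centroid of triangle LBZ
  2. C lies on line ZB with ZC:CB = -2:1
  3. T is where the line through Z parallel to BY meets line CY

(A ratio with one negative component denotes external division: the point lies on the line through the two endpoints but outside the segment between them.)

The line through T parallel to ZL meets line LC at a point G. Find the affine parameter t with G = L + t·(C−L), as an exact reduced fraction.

Assign B = (0, 0), L = (1, 0), Z = (0, 1) — the answer is frame-independent, so this choice is without loss of generality.
1. Y is the centroid of triangle LBZ ⇒ Y = (1/3, 1/3)
2. C lies on line ZB with ZC:CB = -2:1 ⇒ C = (0, -1)
3. T is where the line through Z parallel to BY meets line CY ⇒ T = (2/3, 5/3)
through T parallel to ZL: direction (1, -1); meets LC at G = (5/3, 2/3)
G = L + t·(C−L) with t = -2/3

t = -2/3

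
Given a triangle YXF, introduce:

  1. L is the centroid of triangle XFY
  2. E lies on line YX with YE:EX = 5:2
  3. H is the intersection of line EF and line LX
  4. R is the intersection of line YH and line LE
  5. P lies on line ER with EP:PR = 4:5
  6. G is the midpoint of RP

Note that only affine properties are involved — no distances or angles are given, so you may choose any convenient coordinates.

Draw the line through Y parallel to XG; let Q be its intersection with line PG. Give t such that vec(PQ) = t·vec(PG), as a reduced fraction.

Set Y = (0, 0), X = (1, 0), F = (0, 1); any affine frame gives the same invariant.
1. L is the centroid of triangle XFY ⇒ L = (1/3, 1/3)
2. E lies on line YX with YE:EX = 5:2 ⇒ E = (5/7, 0)
3. H is the intersection of line EF and line LX ⇒ H = (5/9, 2/9)
4. R is the intersection of line YH and line LE ⇒ R = (25/51, 10/51)
5. P lies on line ER with EP:PR = 4:5 ⇒ P = (1975/3213, 40/459)
6. G is the midpoint of RP ⇒ G = (1775/3213, 65/459)
through Y parallel to XG: direction (-1438/3213, 65/459); meets PG at Q = (3595/3213, -325/918)
Q = P + t·(G−P) with t = -81/10

t = -81/10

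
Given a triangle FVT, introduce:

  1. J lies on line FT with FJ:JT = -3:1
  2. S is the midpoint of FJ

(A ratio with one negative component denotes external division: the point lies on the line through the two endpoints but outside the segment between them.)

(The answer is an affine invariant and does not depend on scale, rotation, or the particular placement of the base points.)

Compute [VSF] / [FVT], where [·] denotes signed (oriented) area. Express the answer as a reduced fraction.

Choose coordinates F = (0, 0), V = (1, 0), T = (0, 1).
1. J lies on line FT with FJ:JT = -3:1 ⇒ J = (0, 3/2)
2. S is the midpoint of FJ ⇒ S = (0, 3/4)
2·[VSF] = 3/4, 2·[FVT] = 1
[VSF]:[FVT] = 3/4:1 = 3/4

[VSF]:[FVT] = 3/4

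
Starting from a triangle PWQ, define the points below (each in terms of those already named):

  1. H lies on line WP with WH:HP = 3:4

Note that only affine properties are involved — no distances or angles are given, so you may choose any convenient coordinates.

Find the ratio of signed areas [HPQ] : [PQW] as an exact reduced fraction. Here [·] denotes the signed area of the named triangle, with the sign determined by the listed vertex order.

Assign P = (0, 0), W = (1, 0), Q = (0, 1) — the answer is frame-independent, so this choice is without loss of generality.
1. H lies on line WP with WH:HP = 3:4 ⇒ H = (4/7, 0)
2·[HPQ] = -4/7, 2·[PQW] = -1
[HPQ]:[PQW] = -4/7:-1 = 4/7

[HPQ]:[PQW] = 4/7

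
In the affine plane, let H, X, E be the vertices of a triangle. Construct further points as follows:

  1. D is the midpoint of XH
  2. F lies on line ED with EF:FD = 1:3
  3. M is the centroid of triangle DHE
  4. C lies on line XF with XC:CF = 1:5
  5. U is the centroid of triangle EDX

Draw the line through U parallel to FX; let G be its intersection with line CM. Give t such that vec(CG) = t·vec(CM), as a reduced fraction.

Assign H = (0, 0), X = (1, 0), E = (0, 1) — the answer is frame-independent, so this choice is without loss of generality.
1. D is the midpoint of XH ⇒ D = (1/2, 0)
2. F lies on line ED with EF:FD = 1:3 ⇒ F = (1/8, 3/4)
3. M is the centroid of triangle DHE ⇒ M = (1/6, 1/3)
4. C lies on line XF with XC:CF = 1:5 ⇒ C = (41/48, 1/8)
5. U is the centroid of triangle EDX ⇒ U = (1/2, 1/3)
through U parallel to FX: direction (7/8, -3/4); meets CM at G = (131/192, 17/96)
G = C + t·(M−C) with t = 1/4

t = 1/4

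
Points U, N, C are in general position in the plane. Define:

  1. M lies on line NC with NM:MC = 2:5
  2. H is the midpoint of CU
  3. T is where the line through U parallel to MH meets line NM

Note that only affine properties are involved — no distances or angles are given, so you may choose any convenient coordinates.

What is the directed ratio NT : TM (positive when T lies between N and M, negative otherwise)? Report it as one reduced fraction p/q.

Set U = (0, 0), N = (1, 0), C = (0, 1); any affine frame gives the same invariant.
1. M lies on line NC with NM:MC = 2:5 ⇒ M = (5/7, 2/7)
2. H is the midpoint of CU ⇒ H = (0, 1/2)
3. T is where the line through U parallel to MH meets line NM ⇒ T = (10/7, -3/7)
T = N + t·(M−N) with t = -3/2, so NT:TM = t:(1−t) = -3/2:5/2

NT:TM = -3/5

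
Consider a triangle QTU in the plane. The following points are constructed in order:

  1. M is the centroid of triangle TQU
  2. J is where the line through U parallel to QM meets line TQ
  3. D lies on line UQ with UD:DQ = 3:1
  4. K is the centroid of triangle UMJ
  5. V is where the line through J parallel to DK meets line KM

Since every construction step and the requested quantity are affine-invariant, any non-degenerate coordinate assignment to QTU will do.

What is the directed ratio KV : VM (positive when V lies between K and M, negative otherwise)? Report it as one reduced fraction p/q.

Set Q = (0, 0), T = (1, 0), U = (0, 1); any affine frame gives the same invariant.
1. M is the centroid of triangle TQU ⇒ M = (1/3, 1/3)
2. J is where the line through U parallel to QM meets line TQ ⇒ J = (-1, 0)
3. D lies on line UQ with UD:DQ = 3:1 ⇒ D = (0, 1/4)
4. K is the centroid of triangle UMJ ⇒ K = (-2/9, 4/9)
5. V is where the line through J parallel to DK meets line KM ⇒ V = (-17/9, 7/9)
V = K + t·(M−K) with t = -3, so KV:VM = t:(1−t) = -3:4

KV:VM = -3/4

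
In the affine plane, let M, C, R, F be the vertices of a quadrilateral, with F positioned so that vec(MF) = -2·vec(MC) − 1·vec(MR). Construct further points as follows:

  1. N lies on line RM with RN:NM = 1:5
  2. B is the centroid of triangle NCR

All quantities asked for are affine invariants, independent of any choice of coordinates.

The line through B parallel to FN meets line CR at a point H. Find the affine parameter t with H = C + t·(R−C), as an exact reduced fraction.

Assign M = (0, 0), C = (1, 0), R = (0, 1), F = (-2, -1) — the answer is frame-independent, so this choice is without loss of generality.
1. N lies on line RM with RN:NM = 1:5 ⇒ N = (0, 5/6)
2. B is the centroid of triangle NCR ⇒ B = (1/3, 11/18)
through B parallel to FN: direction (2, 11/6); meets CR at H = (25/69, 44/69)
H = C + t·(R−C) with t = 44/69

t = 44/69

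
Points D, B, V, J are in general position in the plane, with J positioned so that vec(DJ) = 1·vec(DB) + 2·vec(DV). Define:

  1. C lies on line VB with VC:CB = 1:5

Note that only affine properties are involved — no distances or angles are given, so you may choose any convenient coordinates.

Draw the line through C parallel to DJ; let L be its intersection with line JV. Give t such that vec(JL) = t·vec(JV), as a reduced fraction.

Set D = (0, 0), B = (1, 0), V = (0, 1), J = (1, 2); any affine frame gives the same invariant.
1. C lies on line VB with VC:CB = 1:5 ⇒ C = (1/6, 5/6)
through C parallel to DJ: direction (1, 2); meets JV at L = (1/2, 3/2)
L = J + t·(V−J) with t = 1/2

t = 1/2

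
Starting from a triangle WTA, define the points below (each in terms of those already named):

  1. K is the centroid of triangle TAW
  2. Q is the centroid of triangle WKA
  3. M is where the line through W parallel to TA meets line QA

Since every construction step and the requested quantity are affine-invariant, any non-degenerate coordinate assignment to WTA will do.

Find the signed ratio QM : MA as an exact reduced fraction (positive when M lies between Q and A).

QM:MA = -5/9

Choose coordinates W = (0, 0), T = (1, 0), A = (0, 1).
1. K is the centroid of triangle TAW ⇒ K = (1/3, 1/3)
2. Q is the centroid of triangle WKA ⇒ Q = (1/9, 4/9)
3. M is where the line through W parallel to TA meets line QA ⇒ M = (1/4, -1/4)
M = Q + t·(A−Q) with t = -5/4, so QM:MA = t:(1−t) = -5/4:9/4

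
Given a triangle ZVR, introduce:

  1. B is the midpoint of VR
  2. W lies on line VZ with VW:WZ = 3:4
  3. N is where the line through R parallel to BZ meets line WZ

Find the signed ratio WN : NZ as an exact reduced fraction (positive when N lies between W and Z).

Set Z = (0, 0), V = (1, 0), R = (0, 1); any affine frame gives the same invariant.
1. B is the midpoint of VR ⇒ B = (1/2, 1/2)
2. W lies on line VZ with VW:WZ = 3:4 ⇒ W = (4/7, 0)
3. N is where the line through R parallel to BZ meets line WZ ⇒ N = (-1, 0)
N = W + t·(Z−W) with t = 11/4, so WN:NZ = t:(1−t) = 11/4:-7/4

WN:NZ = -11/7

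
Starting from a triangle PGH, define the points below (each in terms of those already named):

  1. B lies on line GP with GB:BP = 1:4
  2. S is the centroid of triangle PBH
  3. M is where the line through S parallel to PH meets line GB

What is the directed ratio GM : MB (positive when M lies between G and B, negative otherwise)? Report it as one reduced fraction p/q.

GM:MB = -11/8

Set P = (0, 0), G = (1, 0), H = (0, 1); any affine frame gives the same invariant.
1. B lies on line GP with GB:BP = 1:4 ⇒ B = (4/5, 0)
2. S is the centroid of triangle PBH ⇒ S = (4/15, 1/3)
3. M is where the line through S parallel to PH meets line GB ⇒ M = (4/15, 0)
M = G + t·(B−G) with t = 11/3, so GM:MB = t:(1−t) = 11/3:-8/3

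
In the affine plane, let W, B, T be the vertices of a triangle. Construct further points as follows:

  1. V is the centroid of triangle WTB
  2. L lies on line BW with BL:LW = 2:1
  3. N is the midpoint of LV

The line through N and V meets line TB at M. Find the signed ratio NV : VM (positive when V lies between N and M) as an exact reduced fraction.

Set W = (0, 0), B = (1, 0), T = (0, 1); any affine frame gives the same invariant.
1. V is the centroid of triangle WTB ⇒ V = (1/3, 1/3)
2. L lies on line BW with BL:LW = 2:1 ⇒ L = (1/3, 0)
3. N is the midpoint of LV ⇒ N = (1/3, 1/6)
line NV meets TB at M = (1/3, 2/3)
V = N + t·(M−N) with t = 1/3, so NV:VM = 1/3:2/3

NV:VM = 1/2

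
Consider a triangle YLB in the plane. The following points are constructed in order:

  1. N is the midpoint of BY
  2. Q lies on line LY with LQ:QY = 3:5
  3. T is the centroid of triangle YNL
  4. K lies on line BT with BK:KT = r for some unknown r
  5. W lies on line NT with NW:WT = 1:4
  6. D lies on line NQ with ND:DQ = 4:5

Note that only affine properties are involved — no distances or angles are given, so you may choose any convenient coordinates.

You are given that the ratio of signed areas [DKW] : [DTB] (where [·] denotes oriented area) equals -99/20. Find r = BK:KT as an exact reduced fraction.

Work in coordinates with Y = (0, 0), L = (1, 0), B = (0, 1).
1. N is the midpoint of BY ⇒ N = (0, 1/2)
2. Q lies on line LY with LQ:QY = 3:5 ⇒ Q = (5/8, 0)
3. T is the centroid of triangle YNL ⇒ T = (1/3, 1/6)
4. With BK:KT = r, write λ = r/(r+1) so K = B + λ·(T−B); K is affine-linear in λ
5. W lies on line NT with NW:WT = 1:4 ⇒ W = (1/15, 13/30)
6. D lies on line NQ with ND:DQ = 4:5 ⇒ D = (5/18, 5/18)
Every point depending on K is an affine combination of K and λ-independent points, so each such coordinate is linear in λ; the λ² term in each signed area is a multiple of (T−B)×(T−B) = 0, so 2·[DKW] and 2·[DTB] are each linear in λ. Evaluating at λ=0 and λ=1:
  2·[DKW] = -67/540·λ + 59/540,   2·[DTB] = 1/108
So [DKW]:[DTB] = (-67/540·λ + 59/540) / (1/108). Setting this equal to -99/20:
  -67/540·λ + 59/540 = -99/20·(1/108)  ⇒  λ = 5/4
Then r = λ/(1−λ) = (5/4)/(-1/4) = -5. Check: with r = -5, K = (5/12, -1/24) and [DKW]:[DTB] = -99/20 as required.

r = -5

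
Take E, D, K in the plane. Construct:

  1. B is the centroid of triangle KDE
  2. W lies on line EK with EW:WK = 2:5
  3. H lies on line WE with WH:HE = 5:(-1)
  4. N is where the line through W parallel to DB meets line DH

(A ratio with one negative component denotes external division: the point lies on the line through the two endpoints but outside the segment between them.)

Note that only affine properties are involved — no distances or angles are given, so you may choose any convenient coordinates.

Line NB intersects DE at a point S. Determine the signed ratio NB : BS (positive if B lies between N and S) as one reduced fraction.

NB:BS = -121/112

Work in coordinates with E = (0, 0), D = (1, 0), K = (0, 1).
1. B is the centroid of triangle KDE ⇒ B = (1/3, 1/3)
2. W lies on line EK with EW:WK = 2:5 ⇒ W = (0, 2/7)
3. H lies on line WE with WH:HE = 5:(-1) ⇒ H = (0, -1/14)
4. N is where the line through W parallel to DB meets line DH ⇒ N = (5/8, -3/112)
line NB meets DE at S = (73/121, 0)
B = N + t·(S−N) with t = 121/9, so NB:BS = 121/9:-112/9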